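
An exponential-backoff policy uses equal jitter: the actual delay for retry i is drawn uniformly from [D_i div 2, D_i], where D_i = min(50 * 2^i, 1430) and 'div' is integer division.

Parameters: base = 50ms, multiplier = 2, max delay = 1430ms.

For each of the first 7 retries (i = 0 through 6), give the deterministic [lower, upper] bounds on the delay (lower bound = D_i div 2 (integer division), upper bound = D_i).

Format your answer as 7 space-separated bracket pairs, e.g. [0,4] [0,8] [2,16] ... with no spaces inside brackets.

Answer: [25,50] [50,100] [100,200] [200,400] [400,800] [715,1430] [715,1430]

Derivation:
Computing bounds per retry:
  i=0: D_i=min(50*2^0,1430)=50, bounds=[25,50]
  i=1: D_i=min(50*2^1,1430)=100, bounds=[50,100]
  i=2: D_i=min(50*2^2,1430)=200, bounds=[100,200]
  i=3: D_i=min(50*2^3,1430)=400, bounds=[200,400]
  i=4: D_i=min(50*2^4,1430)=800, bounds=[400,800]
  i=5: D_i=min(50*2^5,1430)=1430, bounds=[715,1430]
  i=6: D_i=min(50*2^6,1430)=1430, bounds=[715,1430]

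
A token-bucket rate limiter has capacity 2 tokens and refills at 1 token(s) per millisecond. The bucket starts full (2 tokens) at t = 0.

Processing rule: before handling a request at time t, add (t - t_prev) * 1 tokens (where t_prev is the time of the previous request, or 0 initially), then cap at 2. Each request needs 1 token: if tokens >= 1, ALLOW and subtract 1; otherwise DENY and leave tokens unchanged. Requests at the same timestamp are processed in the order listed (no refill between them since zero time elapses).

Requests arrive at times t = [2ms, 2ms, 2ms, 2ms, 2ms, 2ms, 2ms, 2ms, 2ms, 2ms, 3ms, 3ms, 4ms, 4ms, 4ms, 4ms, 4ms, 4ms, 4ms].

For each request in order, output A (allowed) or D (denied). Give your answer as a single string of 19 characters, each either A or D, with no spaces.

Answer: AADDDDDDDDADADDDDDD

Derivation:
Simulating step by step:
  req#1 t=2ms: ALLOW
  req#2 t=2ms: ALLOW
  req#3 t=2ms: DENY
  req#4 t=2ms: DENY
  req#5 t=2ms: DENY
  req#6 t=2ms: DENY
  req#7 t=2ms: DENY
  req#8 t=2ms: DENY
  req#9 t=2ms: DENY
  req#10 t=2ms: DENY
  req#11 t=3ms: ALLOW
  req#12 t=3ms: DENY
  req#13 t=4ms: ALLOW
  req#14 t=4ms: DENY
  req#15 t=4ms: DENY
  req#16 t=4ms: DENY
  req#17 t=4ms: DENY
  req#18 t=4ms: DENY
  req#19 t=4ms: DENY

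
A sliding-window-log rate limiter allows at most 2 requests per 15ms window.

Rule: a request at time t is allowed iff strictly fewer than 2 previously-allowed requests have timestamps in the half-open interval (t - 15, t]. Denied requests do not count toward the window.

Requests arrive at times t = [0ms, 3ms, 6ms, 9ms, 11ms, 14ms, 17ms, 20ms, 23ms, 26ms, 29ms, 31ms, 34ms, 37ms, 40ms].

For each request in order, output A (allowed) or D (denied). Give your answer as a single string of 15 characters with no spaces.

Answer: AADDDDAADDDDAAD

Derivation:
Tracking allowed requests in the window:
  req#1 t=0ms: ALLOW
  req#2 t=3ms: ALLOW
  req#3 t=6ms: DENY
  req#4 t=9ms: DENY
  req#5 t=11ms: DENY
  req#6 t=14ms: DENY
  req#7 t=17ms: ALLOW
  req#8 t=20ms: ALLOW
  req#9 t=23ms: DENY
  req#10 t=26ms: DENY
  req#11 t=29ms: DENY
  req#12 t=31ms: DENY
  req#13 t=34ms: ALLOW
  req#14 t=37ms: ALLOW
  req#15 t=40ms: DENY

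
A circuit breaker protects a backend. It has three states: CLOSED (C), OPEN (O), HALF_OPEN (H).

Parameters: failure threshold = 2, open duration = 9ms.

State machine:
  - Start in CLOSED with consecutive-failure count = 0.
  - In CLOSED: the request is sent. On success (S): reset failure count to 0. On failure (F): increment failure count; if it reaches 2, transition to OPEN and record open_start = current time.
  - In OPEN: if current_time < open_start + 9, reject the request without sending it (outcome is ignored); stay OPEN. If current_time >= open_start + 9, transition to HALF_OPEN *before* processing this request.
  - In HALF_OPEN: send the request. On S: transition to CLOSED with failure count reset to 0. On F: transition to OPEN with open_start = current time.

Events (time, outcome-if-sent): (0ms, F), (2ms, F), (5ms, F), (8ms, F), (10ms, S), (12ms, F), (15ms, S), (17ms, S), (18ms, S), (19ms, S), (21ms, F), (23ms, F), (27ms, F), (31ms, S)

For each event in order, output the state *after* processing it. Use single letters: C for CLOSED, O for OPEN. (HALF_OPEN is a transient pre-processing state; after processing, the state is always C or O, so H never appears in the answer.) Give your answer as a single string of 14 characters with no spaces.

Answer: COOOOOOOOOOOOC

Derivation:
State after each event:
  event#1 t=0ms outcome=F: state=CLOSED
  event#2 t=2ms outcome=F: state=OPEN
  event#3 t=5ms outcome=F: state=OPEN
  event#4 t=8ms outcome=F: state=OPEN
  event#5 t=10ms outcome=S: state=OPEN
  event#6 t=12ms outcome=F: state=OPEN
  event#7 t=15ms outcome=S: state=OPEN
  event#8 t=17ms outcome=S: state=OPEN
  event#9 t=18ms outcome=S: state=OPEN
  event#10 t=19ms outcome=S: state=OPEN
  event#11 t=21ms outcome=F: state=OPEN
  event#12 t=23ms outcome=F: state=OPEN
  event#13 t=27ms outcome=F: state=OPEN
  event#14 t=31ms outcome=S: state=CLOSED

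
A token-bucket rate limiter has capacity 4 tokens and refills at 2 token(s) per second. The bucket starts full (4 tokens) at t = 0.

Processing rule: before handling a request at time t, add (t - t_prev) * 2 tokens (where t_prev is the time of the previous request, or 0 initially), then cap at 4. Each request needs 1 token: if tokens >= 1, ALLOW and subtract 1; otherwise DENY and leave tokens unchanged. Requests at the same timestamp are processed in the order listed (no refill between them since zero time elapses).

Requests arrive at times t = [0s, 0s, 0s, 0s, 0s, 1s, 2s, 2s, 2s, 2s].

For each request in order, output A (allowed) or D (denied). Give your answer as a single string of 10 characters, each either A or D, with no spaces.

Simulating step by step:
  req#1 t=0s: ALLOW
  req#2 t=0s: ALLOW
  req#3 t=0s: ALLOW
  req#4 t=0s: ALLOW
  req#5 t=0s: DENY
  req#6 t=1s: ALLOW
  req#7 t=2s: ALLOW
  req#8 t=2s: ALLOW
  req#9 t=2s: ALLOW
  req#10 t=2s: DENY

Answer: AAAADAAAAD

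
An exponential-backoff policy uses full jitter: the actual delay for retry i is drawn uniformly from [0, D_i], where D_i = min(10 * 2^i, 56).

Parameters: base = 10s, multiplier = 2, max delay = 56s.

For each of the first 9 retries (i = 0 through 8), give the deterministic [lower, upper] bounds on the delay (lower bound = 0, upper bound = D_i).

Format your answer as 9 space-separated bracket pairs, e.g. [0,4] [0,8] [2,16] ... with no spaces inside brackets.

Computing bounds per retry:
  i=0: D_i=min(10*2^0,56)=10, bounds=[0,10]
  i=1: D_i=min(10*2^1,56)=20, bounds=[0,20]
  i=2: D_i=min(10*2^2,56)=40, bounds=[0,40]
  i=3: D_i=min(10*2^3,56)=56, bounds=[0,56]
  i=4: D_i=min(10*2^4,56)=56, bounds=[0,56]
  i=5: D_i=min(10*2^5,56)=56, bounds=[0,56]
  i=6: D_i=min(10*2^6,56)=56, bounds=[0,56]
  i=7: D_i=min(10*2^7,56)=56, bounds=[0,56]
  i=8: D_i=min(10*2^8,56)=56, bounds=[0,56]

Answer: [0,10] [0,20] [0,40] [0,56] [0,56] [0,56] [0,56] [0,56] [0,56]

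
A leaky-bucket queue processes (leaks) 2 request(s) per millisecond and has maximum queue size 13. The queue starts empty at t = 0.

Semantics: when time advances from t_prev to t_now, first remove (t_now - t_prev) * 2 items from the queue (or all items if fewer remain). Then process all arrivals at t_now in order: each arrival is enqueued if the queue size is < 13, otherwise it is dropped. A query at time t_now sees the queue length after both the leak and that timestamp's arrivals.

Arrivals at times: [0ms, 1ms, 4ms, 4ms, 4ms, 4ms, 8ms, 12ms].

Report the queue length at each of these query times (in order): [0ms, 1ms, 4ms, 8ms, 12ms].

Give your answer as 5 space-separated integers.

Answer: 1 1 4 1 1

Derivation:
Queue lengths at query times:
  query t=0ms: backlog = 1
  query t=1ms: backlog = 1
  query t=4ms: backlog = 4
  query t=8ms: backlog = 1
  query t=12ms: backlog = 1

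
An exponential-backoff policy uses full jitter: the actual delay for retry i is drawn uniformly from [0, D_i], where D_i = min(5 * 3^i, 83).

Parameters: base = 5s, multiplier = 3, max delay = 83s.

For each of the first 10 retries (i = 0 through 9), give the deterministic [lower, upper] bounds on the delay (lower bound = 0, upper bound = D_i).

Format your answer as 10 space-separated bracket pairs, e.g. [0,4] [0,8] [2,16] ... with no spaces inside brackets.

Answer: [0,5] [0,15] [0,45] [0,83] [0,83] [0,83] [0,83] [0,83] [0,83] [0,83]

Derivation:
Computing bounds per retry:
  i=0: D_i=min(5*3^0,83)=5, bounds=[0,5]
  i=1: D_i=min(5*3^1,83)=15, bounds=[0,15]
  i=2: D_i=min(5*3^2,83)=45, bounds=[0,45]
  i=3: D_i=min(5*3^3,83)=83, bounds=[0,83]
  i=4: D_i=min(5*3^4,83)=83, bounds=[0,83]
  i=5: D_i=min(5*3^5,83)=83, bounds=[0,83]
  i=6: D_i=min(5*3^6,83)=83, bounds=[0,83]
  i=7: D_i=min(5*3^7,83)=83, bounds=[0,83]
  i=8: D_i=min(5*3^8,83)=83, bounds=[0,83]
  i=9: D_i=min(5*3^9,83)=83, bounds=[0,83]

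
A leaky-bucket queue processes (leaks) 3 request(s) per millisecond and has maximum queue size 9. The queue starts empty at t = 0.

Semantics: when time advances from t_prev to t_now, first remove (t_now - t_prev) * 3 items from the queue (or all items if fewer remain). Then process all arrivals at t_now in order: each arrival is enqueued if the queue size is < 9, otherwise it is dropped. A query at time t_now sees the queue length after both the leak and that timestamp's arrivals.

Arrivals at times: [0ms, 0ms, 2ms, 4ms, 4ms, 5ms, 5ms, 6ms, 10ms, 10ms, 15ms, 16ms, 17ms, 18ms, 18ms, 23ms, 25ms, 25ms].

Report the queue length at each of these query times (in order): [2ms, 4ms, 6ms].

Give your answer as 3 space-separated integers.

Answer: 1 2 1

Derivation:
Queue lengths at query times:
  query t=2ms: backlog = 1
  query t=4ms: backlog = 2
  query t=6ms: backlog = 1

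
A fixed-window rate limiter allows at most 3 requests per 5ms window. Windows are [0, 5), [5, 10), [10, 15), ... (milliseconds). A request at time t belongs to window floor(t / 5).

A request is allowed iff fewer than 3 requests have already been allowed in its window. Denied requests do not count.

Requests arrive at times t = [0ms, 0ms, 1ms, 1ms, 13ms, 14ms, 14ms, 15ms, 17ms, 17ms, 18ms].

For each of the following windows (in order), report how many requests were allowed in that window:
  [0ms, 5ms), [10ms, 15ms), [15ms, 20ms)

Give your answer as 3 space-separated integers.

Answer: 3 3 3

Derivation:
Processing requests:
  req#1 t=0ms (window 0): ALLOW
  req#2 t=0ms (window 0): ALLOW
  req#3 t=1ms (window 0): ALLOW
  req#4 t=1ms (window 0): DENY
  req#5 t=13ms (window 2): ALLOW
  req#6 t=14ms (window 2): ALLOW
  req#7 t=14ms (window 2): ALLOW
  req#8 t=15ms (window 3): ALLOW
  req#9 t=17ms (window 3): ALLOW
  req#10 t=17ms (window 3): ALLOW
  req#11 t=18ms (window 3): DENY

Allowed counts by window: 3 3 3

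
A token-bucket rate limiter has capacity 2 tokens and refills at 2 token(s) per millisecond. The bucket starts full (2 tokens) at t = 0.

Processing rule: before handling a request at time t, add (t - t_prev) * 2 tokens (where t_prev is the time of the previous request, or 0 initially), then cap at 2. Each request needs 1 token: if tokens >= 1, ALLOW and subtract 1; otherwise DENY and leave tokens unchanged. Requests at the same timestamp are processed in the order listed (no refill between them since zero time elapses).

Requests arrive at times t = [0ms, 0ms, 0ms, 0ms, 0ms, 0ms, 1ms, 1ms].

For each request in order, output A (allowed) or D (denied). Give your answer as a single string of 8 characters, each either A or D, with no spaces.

Answer: AADDDDAA

Derivation:
Simulating step by step:
  req#1 t=0ms: ALLOW
  req#2 t=0ms: ALLOW
  req#3 t=0ms: DENY
  req#4 t=0ms: DENY
  req#5 t=0ms: DENY
  req#6 t=0ms: DENY
  req#7 t=1ms: ALLOW
  req#8 t=1ms: ALLOW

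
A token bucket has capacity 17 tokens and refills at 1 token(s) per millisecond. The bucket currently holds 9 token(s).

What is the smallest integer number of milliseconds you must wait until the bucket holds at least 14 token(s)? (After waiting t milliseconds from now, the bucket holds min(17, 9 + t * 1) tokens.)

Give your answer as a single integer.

Need 9 + t * 1 >= 14, so t >= 5/1.
Smallest integer t = ceil(5/1) = 5.

Answer: 5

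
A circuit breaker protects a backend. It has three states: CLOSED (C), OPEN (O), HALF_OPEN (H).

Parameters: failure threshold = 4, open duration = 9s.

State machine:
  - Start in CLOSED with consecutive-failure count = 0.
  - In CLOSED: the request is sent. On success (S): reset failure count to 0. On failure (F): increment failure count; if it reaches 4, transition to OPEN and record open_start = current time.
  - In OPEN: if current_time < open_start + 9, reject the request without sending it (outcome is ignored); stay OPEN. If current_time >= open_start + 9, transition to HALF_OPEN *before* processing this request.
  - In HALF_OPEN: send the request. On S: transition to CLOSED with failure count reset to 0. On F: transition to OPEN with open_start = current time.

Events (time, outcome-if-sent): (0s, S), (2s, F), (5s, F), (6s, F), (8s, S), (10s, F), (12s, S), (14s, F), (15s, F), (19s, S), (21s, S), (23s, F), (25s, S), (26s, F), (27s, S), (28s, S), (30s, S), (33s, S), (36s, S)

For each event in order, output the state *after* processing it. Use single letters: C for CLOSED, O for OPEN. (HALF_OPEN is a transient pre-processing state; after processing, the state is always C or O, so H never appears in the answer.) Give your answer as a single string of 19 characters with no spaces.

State after each event:
  event#1 t=0s outcome=S: state=CLOSED
  event#2 t=2s outcome=F: state=CLOSED
  event#3 t=5s outcome=F: state=CLOSED
  event#4 t=6s outcome=F: state=CLOSED
  event#5 t=8s outcome=S: state=CLOSED
  event#6 t=10s outcome=F: state=CLOSED
  event#7 t=12s outcome=S: state=CLOSED
  event#8 t=14s outcome=F: state=CLOSED
  event#9 t=15s outcome=F: state=CLOSED
  event#10 t=19s outcome=S: state=CLOSED
  event#11 t=21s outcome=S: state=CLOSED
  event#12 t=23s outcome=F: state=CLOSED
  event#13 t=25s outcome=S: state=CLOSED
  event#14 t=26s outcome=F: state=CLOSED
  event#15 t=27s outcome=S: state=CLOSED
  event#16 t=28s outcome=S: state=CLOSED
  event#17 t=30s outcome=S: state=CLOSED
  event#18 t=33s outcome=S: state=CLOSED
  event#19 t=36s outcome=S: state=CLOSED

Answer: CCCCCCCCCCCCCCCCCCC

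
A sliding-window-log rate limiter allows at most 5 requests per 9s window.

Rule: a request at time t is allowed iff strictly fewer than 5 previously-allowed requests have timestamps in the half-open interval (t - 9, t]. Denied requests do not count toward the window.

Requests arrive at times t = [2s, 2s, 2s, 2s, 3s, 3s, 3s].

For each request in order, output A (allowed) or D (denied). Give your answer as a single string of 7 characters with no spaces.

Tracking allowed requests in the window:
  req#1 t=2s: ALLOW
  req#2 t=2s: ALLOW
  req#3 t=2s: ALLOW
  req#4 t=2s: ALLOW
  req#5 t=3s: ALLOW
  req#6 t=3s: DENY
  req#7 t=3s: DENY

Answer: AAAAADD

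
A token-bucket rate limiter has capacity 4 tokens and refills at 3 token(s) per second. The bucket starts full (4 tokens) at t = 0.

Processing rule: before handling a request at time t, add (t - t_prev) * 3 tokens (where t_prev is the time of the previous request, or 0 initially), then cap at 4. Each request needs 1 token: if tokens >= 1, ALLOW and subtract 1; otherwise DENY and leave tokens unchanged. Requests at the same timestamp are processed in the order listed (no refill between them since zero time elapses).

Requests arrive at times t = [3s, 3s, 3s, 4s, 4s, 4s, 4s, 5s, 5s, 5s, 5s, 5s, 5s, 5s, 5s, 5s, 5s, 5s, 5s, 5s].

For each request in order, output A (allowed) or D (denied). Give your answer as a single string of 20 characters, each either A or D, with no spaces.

Answer: AAAAAAAAAADDDDDDDDDD

Derivation:
Simulating step by step:
  req#1 t=3s: ALLOW
  req#2 t=3s: ALLOW
  req#3 t=3s: ALLOW
  req#4 t=4s: ALLOW
  req#5 t=4s: ALLOW
  req#6 t=4s: ALLOW
  req#7 t=4s: ALLOW
  req#8 t=5s: ALLOW
  req#9 t=5s: ALLOW
  req#10 t=5s: ALLOW
  req#11 t=5s: DENY
  req#12 t=5s: DENY
  req#13 t=5s: DENY
  req#14 t=5s: DENY
  req#15 t=5s: DENY
  req#16 t=5s: DENY
  req#17 t=5s: DENY
  req#18 t=5s: DENY
  req#19 t=5s: DENY
  req#20 t=5s: DENY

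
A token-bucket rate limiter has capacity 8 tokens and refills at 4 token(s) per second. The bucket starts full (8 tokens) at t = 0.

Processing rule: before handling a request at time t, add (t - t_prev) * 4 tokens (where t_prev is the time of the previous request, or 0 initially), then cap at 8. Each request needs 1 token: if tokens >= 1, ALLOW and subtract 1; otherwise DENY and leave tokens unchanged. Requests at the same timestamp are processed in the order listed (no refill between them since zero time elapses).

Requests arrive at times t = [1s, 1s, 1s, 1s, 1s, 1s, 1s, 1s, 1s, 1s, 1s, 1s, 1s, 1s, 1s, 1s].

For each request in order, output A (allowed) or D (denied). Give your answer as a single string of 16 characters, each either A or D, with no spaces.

Answer: AAAAAAAADDDDDDDD

Derivation:
Simulating step by step:
  req#1 t=1s: ALLOW
  req#2 t=1s: ALLOW
  req#3 t=1s: ALLOW
  req#4 t=1s: ALLOW
  req#5 t=1s: ALLOW
  req#6 t=1s: ALLOW
  req#7 t=1s: ALLOW
  req#8 t=1s: ALLOW
  req#9 t=1s: DENY
  req#10 t=1s: DENY
  req#11 t=1s: DENY
  req#12 t=1s: DENY
  req#13 t=1s: DENY
  req#14 t=1s: DENY
  req#15 t=1s: DENY
  req#16 t=1s: DENY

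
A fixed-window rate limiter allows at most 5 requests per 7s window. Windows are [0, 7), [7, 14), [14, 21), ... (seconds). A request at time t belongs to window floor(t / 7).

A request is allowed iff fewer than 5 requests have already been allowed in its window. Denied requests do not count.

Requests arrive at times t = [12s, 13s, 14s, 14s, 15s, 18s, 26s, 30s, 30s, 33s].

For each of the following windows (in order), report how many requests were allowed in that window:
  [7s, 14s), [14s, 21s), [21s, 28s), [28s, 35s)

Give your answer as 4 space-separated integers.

Answer: 2 4 1 3

Derivation:
Processing requests:
  req#1 t=12s (window 1): ALLOW
  req#2 t=13s (window 1): ALLOW
  req#3 t=14s (window 2): ALLOW
  req#4 t=14s (window 2): ALLOW
  req#5 t=15s (window 2): ALLOW
  req#6 t=18s (window 2): ALLOW
  req#7 t=26s (window 3): ALLOW
  req#8 t=30s (window 4): ALLOW
  req#9 t=30s (window 4): ALLOW
  req#10 t=33s (window 4): ALLOW

Allowed counts by window: 2 4 1 3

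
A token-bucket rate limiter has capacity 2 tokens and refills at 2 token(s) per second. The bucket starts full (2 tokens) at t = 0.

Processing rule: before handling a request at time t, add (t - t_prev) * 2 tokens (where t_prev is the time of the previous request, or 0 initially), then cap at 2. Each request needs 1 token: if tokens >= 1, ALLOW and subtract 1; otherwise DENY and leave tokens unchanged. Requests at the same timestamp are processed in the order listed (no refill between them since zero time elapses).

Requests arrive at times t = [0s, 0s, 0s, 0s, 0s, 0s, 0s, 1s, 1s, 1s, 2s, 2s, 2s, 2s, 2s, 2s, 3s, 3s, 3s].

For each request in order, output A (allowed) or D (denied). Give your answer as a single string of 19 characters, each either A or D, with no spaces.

Simulating step by step:
  req#1 t=0s: ALLOW
  req#2 t=0s: ALLOW
  req#3 t=0s: DENY
  req#4 t=0s: DENY
  req#5 t=0s: DENY
  req#6 t=0s: DENY
  req#7 t=0s: DENY
  req#8 t=1s: ALLOW
  req#9 t=1s: ALLOW
  req#10 t=1s: DENY
  req#11 t=2s: ALLOW
  req#12 t=2s: ALLOW
  req#13 t=2s: DENY
  req#14 t=2s: DENY
  req#15 t=2s: DENY
  req#16 t=2s: DENY
  req#17 t=3s: ALLOW
  req#18 t=3s: ALLOW
  req#19 t=3s: DENY

Answer: AADDDDDAADAADDDDAAD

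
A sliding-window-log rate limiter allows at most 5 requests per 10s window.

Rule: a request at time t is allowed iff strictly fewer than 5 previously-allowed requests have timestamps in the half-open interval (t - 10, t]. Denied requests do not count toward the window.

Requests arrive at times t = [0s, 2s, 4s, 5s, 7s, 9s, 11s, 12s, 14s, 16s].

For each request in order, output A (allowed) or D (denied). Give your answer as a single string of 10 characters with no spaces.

Answer: AAAAADAAAA

Derivation:
Tracking allowed requests in the window:
  req#1 t=0s: ALLOW
  req#2 t=2s: ALLOW
  req#3 t=4s: ALLOW
  req#4 t=5s: ALLOW
  req#5 t=7s: ALLOW
  req#6 t=9s: DENY
  req#7 t=11s: ALLOW
  req#8 t=12s: ALLOW
  req#9 t=14s: ALLOW
  req#10 t=16s: ALLOW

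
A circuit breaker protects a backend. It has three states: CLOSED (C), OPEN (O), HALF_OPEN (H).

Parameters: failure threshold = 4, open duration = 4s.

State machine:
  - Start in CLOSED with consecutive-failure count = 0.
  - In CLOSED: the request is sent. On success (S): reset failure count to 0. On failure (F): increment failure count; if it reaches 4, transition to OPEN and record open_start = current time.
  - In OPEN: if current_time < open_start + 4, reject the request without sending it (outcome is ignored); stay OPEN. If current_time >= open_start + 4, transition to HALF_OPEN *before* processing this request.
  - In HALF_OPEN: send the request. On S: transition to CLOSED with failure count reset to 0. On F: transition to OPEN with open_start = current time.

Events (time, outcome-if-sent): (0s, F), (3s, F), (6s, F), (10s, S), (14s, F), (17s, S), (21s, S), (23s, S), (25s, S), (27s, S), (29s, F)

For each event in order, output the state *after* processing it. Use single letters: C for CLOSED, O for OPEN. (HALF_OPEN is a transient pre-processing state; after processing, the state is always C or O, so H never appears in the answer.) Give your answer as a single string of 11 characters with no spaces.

Answer: CCCCCCCCCCC

Derivation:
State after each event:
  event#1 t=0s outcome=F: state=CLOSED
  event#2 t=3s outcome=F: state=CLOSED
  event#3 t=6s outcome=F: state=CLOSED
  event#4 t=10s outcome=S: state=CLOSED
  event#5 t=14s outcome=F: state=CLOSED
  event#6 t=17s outcome=S: state=CLOSED
  event#7 t=21s outcome=S: state=CLOSED
  event#8 t=23s outcome=S: state=CLOSED
  event#9 t=25s outcome=S: state=CLOSED
  event#10 t=27s outcome=S: state=CLOSED
  event#11 t=29s outcome=F: state=CLOSED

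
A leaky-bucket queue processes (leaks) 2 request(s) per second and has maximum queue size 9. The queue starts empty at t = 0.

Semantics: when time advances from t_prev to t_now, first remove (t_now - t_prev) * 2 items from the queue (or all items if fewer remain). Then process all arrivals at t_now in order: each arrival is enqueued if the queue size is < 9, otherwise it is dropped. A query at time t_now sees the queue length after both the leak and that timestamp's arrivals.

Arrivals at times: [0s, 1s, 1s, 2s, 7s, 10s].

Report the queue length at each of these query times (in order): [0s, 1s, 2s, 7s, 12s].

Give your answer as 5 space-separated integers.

Answer: 1 2 1 1 0

Derivation:
Queue lengths at query times:
  query t=0s: backlog = 1
  query t=1s: backlog = 2
  query t=2s: backlog = 1
  query t=7s: backlog = 1
  query t=12s: backlog = 0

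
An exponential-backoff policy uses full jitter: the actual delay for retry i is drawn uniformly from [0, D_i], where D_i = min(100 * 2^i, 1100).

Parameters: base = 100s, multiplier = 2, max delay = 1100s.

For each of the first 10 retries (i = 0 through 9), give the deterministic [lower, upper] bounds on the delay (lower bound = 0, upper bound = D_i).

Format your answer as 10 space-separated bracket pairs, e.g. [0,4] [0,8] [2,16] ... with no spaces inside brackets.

Computing bounds per retry:
  i=0: D_i=min(100*2^0,1100)=100, bounds=[0,100]
  i=1: D_i=min(100*2^1,1100)=200, bounds=[0,200]
  i=2: D_i=min(100*2^2,1100)=400, bounds=[0,400]
  i=3: D_i=min(100*2^3,1100)=800, bounds=[0,800]
  i=4: D_i=min(100*2^4,1100)=1100, bounds=[0,1100]
  i=5: D_i=min(100*2^5,1100)=1100, bounds=[0,1100]
  i=6: D_i=min(100*2^6,1100)=1100, bounds=[0,1100]
  i=7: D_i=min(100*2^7,1100)=1100, bounds=[0,1100]
  i=8: D_i=min(100*2^8,1100)=1100, bounds=[0,1100]
  i=9: D_i=min(100*2^9,1100)=1100, bounds=[0,1100]

Answer: [0,100] [0,200] [0,400] [0,800] [0,1100] [0,1100] [0,1100] [0,1100] [0,1100] [0,1100]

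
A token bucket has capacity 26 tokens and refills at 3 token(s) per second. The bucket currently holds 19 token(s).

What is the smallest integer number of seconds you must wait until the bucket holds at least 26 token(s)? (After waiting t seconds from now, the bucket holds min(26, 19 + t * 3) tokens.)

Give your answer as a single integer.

Answer: 3

Derivation:
Need 19 + t * 3 >= 26, so t >= 7/3.
Smallest integer t = ceil(7/3) = 3.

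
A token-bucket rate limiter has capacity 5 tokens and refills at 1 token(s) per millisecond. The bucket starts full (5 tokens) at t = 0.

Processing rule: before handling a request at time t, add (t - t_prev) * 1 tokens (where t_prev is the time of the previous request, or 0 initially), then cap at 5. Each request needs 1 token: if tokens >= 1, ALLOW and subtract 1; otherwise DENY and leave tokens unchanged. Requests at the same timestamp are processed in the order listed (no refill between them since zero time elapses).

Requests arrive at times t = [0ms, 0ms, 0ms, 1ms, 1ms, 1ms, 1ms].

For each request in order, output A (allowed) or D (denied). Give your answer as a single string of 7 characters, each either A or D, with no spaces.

Answer: AAAAAAD

Derivation:
Simulating step by step:
  req#1 t=0ms: ALLOW
  req#2 t=0ms: ALLOW
  req#3 t=0ms: ALLOW
  req#4 t=1ms: ALLOW
  req#5 t=1ms: ALLOW
  req#6 t=1ms: ALLOW
  req#7 t=1ms: DENY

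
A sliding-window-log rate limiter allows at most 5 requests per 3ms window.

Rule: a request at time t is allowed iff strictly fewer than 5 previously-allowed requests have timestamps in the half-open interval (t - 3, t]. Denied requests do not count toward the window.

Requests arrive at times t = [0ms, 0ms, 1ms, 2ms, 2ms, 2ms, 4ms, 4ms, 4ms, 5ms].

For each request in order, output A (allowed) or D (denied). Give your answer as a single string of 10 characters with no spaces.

Tracking allowed requests in the window:
  req#1 t=0ms: ALLOW
  req#2 t=0ms: ALLOW
  req#3 t=1ms: ALLOW
  req#4 t=2ms: ALLOW
  req#5 t=2ms: ALLOW
  req#6 t=2ms: DENY
  req#7 t=4ms: ALLOW
  req#8 t=4ms: ALLOW
  req#9 t=4ms: ALLOW
  req#10 t=5ms: ALLOW

Answer: AAAAADAAAA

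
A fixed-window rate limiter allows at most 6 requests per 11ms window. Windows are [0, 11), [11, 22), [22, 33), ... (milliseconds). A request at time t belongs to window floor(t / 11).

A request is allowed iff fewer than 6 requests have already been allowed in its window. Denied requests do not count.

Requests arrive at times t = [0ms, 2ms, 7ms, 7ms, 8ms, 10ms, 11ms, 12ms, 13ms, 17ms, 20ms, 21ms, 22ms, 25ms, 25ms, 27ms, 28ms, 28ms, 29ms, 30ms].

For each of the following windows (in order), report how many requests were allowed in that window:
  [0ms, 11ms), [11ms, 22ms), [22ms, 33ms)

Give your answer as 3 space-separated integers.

Answer: 6 6 6

Derivation:
Processing requests:
  req#1 t=0ms (window 0): ALLOW
  req#2 t=2ms (window 0): ALLOW
  req#3 t=7ms (window 0): ALLOW
  req#4 t=7ms (window 0): ALLOW
  req#5 t=8ms (window 0): ALLOW
  req#6 t=10ms (window 0): ALLOW
  req#7 t=11ms (window 1): ALLOW
  req#8 t=12ms (window 1): ALLOW
  req#9 t=13ms (window 1): ALLOW
  req#10 t=17ms (window 1): ALLOW
  req#11 t=20ms (window 1): ALLOW
  req#12 t=21ms (window 1): ALLOW
  req#13 t=22ms (window 2): ALLOW
  req#14 t=25ms (window 2): ALLOW
  req#15 t=25ms (window 2): ALLOW
  req#16 t=27ms (window 2): ALLOW
  req#17 t=28ms (window 2): ALLOW
  req#18 t=28ms (window 2): ALLOW
  req#19 t=29ms (window 2): DENY
  req#20 t=30ms (window 2): DENY

Allowed counts by window: 6 6 6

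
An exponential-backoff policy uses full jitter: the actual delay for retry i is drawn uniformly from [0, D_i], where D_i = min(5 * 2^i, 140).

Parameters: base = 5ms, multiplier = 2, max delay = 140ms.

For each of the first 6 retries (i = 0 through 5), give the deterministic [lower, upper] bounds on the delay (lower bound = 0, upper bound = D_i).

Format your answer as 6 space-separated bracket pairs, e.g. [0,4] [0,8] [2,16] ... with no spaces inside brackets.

Answer: [0,5] [0,10] [0,20] [0,40] [0,80] [0,140]

Derivation:
Computing bounds per retry:
  i=0: D_i=min(5*2^0,140)=5, bounds=[0,5]
  i=1: D_i=min(5*2^1,140)=10, bounds=[0,10]
  i=2: D_i=min(5*2^2,140)=20, bounds=[0,20]
  i=3: D_i=min(5*2^3,140)=40, bounds=[0,40]
  i=4: D_i=min(5*2^4,140)=80, bounds=[0,80]
  i=5: D_i=min(5*2^5,140)=140, bounds=[0,140]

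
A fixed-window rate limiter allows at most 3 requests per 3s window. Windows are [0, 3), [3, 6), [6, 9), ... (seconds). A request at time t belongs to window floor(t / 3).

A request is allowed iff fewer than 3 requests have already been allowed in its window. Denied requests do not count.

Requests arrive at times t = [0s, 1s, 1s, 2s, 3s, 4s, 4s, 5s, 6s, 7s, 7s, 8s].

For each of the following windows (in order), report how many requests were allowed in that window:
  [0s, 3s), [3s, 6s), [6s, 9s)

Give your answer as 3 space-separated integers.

Answer: 3 3 3

Derivation:
Processing requests:
  req#1 t=0s (window 0): ALLOW
  req#2 t=1s (window 0): ALLOW
  req#3 t=1s (window 0): ALLOW
  req#4 t=2s (window 0): DENY
  req#5 t=3s (window 1): ALLOW
  req#6 t=4s (window 1): ALLOW
  req#7 t=4s (window 1): ALLOW
  req#8 t=5s (window 1): DENY
  req#9 t=6s (window 2): ALLOW
  req#10 t=7s (window 2): ALLOW
  req#11 t=7s (window 2): ALLOW
  req#12 t=8s (window 2): DENY

Allowed counts by window: 3 3 3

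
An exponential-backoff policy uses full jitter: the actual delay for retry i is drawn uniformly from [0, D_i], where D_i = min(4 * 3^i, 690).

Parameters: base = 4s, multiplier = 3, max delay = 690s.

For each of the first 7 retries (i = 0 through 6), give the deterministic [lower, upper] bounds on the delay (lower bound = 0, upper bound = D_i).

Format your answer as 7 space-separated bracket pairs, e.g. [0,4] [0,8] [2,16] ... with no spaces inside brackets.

Answer: [0,4] [0,12] [0,36] [0,108] [0,324] [0,690] [0,690]

Derivation:
Computing bounds per retry:
  i=0: D_i=min(4*3^0,690)=4, bounds=[0,4]
  i=1: D_i=min(4*3^1,690)=12, bounds=[0,12]
  i=2: D_i=min(4*3^2,690)=36, bounds=[0,36]
  i=3: D_i=min(4*3^3,690)=108, bounds=[0,108]
  i=4: D_i=min(4*3^4,690)=324, bounds=[0,324]
  i=5: D_i=min(4*3^5,690)=690, bounds=[0,690]
  i=6: D_i=min(4*3^6,690)=690, bounds=[0,690]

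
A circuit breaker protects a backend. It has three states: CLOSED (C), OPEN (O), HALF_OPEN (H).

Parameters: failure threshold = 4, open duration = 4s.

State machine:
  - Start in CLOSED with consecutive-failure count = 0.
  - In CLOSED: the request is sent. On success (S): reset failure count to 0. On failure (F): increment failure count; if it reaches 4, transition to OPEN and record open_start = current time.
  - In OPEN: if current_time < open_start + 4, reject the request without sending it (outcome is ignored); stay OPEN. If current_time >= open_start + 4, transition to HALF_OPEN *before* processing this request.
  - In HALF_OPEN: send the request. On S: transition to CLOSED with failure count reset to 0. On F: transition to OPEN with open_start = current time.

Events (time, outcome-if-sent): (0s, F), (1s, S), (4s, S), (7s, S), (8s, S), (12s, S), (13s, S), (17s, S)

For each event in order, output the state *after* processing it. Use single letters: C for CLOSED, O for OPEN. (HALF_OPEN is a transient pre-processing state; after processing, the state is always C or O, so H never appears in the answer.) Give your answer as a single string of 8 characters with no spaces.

State after each event:
  event#1 t=0s outcome=F: state=CLOSED
  event#2 t=1s outcome=S: state=CLOSED
  event#3 t=4s outcome=S: state=CLOSED
  event#4 t=7s outcome=S: state=CLOSED
  event#5 t=8s outcome=S: state=CLOSED
  event#6 t=12s outcome=S: state=CLOSED
  event#7 t=13s outcome=S: state=CLOSED
  event#8 t=17s outcome=S: state=CLOSED

Answer: CCCCCCCC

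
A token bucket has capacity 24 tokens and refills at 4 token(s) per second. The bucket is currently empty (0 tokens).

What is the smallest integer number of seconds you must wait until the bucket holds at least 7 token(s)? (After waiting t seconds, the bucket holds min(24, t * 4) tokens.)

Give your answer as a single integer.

Answer: 2

Derivation:
Need t * 4 >= 7, so t >= 7/4.
Smallest integer t = ceil(7/4) = 2.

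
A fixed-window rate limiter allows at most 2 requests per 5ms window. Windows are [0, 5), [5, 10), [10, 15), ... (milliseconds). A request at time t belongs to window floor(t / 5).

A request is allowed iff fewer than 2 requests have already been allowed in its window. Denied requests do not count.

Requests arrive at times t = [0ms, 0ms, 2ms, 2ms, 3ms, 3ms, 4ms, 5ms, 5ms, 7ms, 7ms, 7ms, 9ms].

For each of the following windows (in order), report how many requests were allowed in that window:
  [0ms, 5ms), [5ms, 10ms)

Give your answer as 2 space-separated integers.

Processing requests:
  req#1 t=0ms (window 0): ALLOW
  req#2 t=0ms (window 0): ALLOW
  req#3 t=2ms (window 0): DENY
  req#4 t=2ms (window 0): DENY
  req#5 t=3ms (window 0): DENY
  req#6 t=3ms (window 0): DENY
  req#7 t=4ms (window 0): DENY
  req#8 t=5ms (window 1): ALLOW
  req#9 t=5ms (window 1): ALLOW
  req#10 t=7ms (window 1): DENY
  req#11 t=7ms (window 1): DENY
  req#12 t=7ms (window 1): DENY
  req#13 t=9ms (window 1): DENY

Allowed counts by window: 2 2

Answer: 2 2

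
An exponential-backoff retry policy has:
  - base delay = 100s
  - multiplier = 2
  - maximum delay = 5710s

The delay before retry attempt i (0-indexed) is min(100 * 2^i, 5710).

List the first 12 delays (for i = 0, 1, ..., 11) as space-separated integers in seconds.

Computing each delay:
  i=0: min(100*2^0, 5710) = 100
  i=1: min(100*2^1, 5710) = 200
  i=2: min(100*2^2, 5710) = 400
  i=3: min(100*2^3, 5710) = 800
  i=4: min(100*2^4, 5710) = 1600
  i=5: min(100*2^5, 5710) = 3200
  i=6: min(100*2^6, 5710) = 5710
  i=7: min(100*2^7, 5710) = 5710
  i=8: min(100*2^8, 5710) = 5710
  i=9: min(100*2^9, 5710) = 5710
  i=10: min(100*2^10, 5710) = 5710
  i=11: min(100*2^11, 5710) = 5710

Answer: 100 200 400 800 1600 3200 5710 5710 5710 5710 5710 5710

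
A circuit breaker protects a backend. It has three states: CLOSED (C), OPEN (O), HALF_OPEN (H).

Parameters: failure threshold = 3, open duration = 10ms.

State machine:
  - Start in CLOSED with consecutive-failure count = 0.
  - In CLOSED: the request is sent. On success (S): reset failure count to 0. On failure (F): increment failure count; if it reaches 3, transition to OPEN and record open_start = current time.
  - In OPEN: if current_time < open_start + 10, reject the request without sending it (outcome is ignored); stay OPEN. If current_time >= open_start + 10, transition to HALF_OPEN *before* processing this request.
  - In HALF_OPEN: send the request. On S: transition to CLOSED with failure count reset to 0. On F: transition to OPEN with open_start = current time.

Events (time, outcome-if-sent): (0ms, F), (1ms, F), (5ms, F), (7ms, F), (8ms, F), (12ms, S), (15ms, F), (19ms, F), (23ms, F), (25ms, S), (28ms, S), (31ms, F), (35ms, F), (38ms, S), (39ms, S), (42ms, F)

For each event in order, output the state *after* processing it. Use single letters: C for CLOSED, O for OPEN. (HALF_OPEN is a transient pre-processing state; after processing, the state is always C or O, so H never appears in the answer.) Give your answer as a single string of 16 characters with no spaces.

Answer: CCOOOOOOOCCCCCCC

Derivation:
State after each event:
  event#1 t=0ms outcome=F: state=CLOSED
  event#2 t=1ms outcome=F: state=CLOSED
  event#3 t=5ms outcome=F: state=OPEN
  event#4 t=7ms outcome=F: state=OPEN
  event#5 t=8ms outcome=F: state=OPEN
  event#6 t=12ms outcome=S: state=OPEN
  event#7 t=15ms outcome=F: state=OPEN
  event#8 t=19ms outcome=F: state=OPEN
  event#9 t=23ms outcome=F: state=OPEN
  event#10 t=25ms outcome=S: state=CLOSED
  event#11 t=28ms outcome=S: state=CLOSED
  event#12 t=31ms outcome=F: state=CLOSED
  event#13 t=35ms outcome=F: state=CLOSED
  event#14 t=38ms outcome=S: state=CLOSED
  event#15 t=39ms outcome=S: state=CLOSED
  event#16 t=42ms outcome=F: state=CLOSED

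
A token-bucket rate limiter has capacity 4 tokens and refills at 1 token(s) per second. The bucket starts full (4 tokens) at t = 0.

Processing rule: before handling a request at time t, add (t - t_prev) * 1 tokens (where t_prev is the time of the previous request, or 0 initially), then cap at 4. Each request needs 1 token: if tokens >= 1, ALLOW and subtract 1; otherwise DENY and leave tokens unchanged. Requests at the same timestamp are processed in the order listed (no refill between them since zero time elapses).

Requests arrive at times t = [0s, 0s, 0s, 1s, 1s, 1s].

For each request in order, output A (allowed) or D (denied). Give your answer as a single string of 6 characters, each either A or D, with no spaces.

Answer: AAAAAD

Derivation:
Simulating step by step:
  req#1 t=0s: ALLOW
  req#2 t=0s: ALLOW
  req#3 t=0s: ALLOW
  req#4 t=1s: ALLOW
  req#5 t=1s: ALLOW
  req#6 t=1s: DENY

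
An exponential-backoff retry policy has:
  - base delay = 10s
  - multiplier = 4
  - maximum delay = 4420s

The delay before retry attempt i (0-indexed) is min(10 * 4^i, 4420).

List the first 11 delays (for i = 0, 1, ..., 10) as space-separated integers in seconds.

Answer: 10 40 160 640 2560 4420 4420 4420 4420 4420 4420

Derivation:
Computing each delay:
  i=0: min(10*4^0, 4420) = 10
  i=1: min(10*4^1, 4420) = 40
  i=2: min(10*4^2, 4420) = 160
  i=3: min(10*4^3, 4420) = 640
  i=4: min(10*4^4, 4420) = 2560
  i=5: min(10*4^5, 4420) = 4420
  i=6: min(10*4^6, 4420) = 4420
  i=7: min(10*4^7, 4420) = 4420
  i=8: min(10*4^8, 4420) = 4420
  i=9: min(10*4^9, 4420) = 4420
  i=10: min(10*4^10, 4420) = 4420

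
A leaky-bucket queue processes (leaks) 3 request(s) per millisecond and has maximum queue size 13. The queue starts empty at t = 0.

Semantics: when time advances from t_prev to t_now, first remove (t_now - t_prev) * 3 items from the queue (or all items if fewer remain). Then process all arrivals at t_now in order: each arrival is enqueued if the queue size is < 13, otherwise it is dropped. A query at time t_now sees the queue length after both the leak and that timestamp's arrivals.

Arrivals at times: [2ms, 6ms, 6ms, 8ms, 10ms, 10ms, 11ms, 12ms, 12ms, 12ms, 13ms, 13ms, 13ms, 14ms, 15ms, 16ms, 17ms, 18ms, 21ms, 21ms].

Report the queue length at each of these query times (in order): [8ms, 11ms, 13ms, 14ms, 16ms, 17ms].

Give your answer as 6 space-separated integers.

Answer: 1 1 3 1 1 1

Derivation:
Queue lengths at query times:
  query t=8ms: backlog = 1
  query t=11ms: backlog = 1
  query t=13ms: backlog = 3
  query t=14ms: backlog = 1
  query t=16ms: backlog = 1
  query t=17ms: backlog = 1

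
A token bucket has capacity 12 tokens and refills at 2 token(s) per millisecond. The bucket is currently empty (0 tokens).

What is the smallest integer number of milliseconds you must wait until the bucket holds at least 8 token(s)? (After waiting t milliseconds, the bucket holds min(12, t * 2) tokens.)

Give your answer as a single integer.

Need t * 2 >= 8, so t >= 8/2.
Smallest integer t = ceil(8/2) = 4.

Answer: 4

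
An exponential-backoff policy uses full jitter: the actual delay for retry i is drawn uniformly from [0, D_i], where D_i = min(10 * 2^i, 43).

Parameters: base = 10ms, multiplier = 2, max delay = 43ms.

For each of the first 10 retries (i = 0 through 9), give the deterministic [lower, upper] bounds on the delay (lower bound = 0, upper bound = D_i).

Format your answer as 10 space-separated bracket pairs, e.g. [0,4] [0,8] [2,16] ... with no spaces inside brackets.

Answer: [0,10] [0,20] [0,40] [0,43] [0,43] [0,43] [0,43] [0,43] [0,43] [0,43]

Derivation:
Computing bounds per retry:
  i=0: D_i=min(10*2^0,43)=10, bounds=[0,10]
  i=1: D_i=min(10*2^1,43)=20, bounds=[0,20]
  i=2: D_i=min(10*2^2,43)=40, bounds=[0,40]
  i=3: D_i=min(10*2^3,43)=43, bounds=[0,43]
  i=4: D_i=min(10*2^4,43)=43, bounds=[0,43]
  i=5: D_i=min(10*2^5,43)=43, bounds=[0,43]
  i=6: D_i=min(10*2^6,43)=43, bounds=[0,43]
  i=7: D_i=min(10*2^7,43)=43, bounds=[0,43]
  i=8: D_i=min(10*2^8,43)=43, bounds=[0,43]
  i=9: D_i=min(10*2^9,43)=43, bounds=[0,43]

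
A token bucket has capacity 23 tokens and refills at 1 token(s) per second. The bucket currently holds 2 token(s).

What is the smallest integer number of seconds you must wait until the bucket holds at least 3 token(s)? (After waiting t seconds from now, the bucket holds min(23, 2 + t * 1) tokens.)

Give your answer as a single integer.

Answer: 1

Derivation:
Need 2 + t * 1 >= 3, so t >= 1/1.
Smallest integer t = ceil(1/1) = 1.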